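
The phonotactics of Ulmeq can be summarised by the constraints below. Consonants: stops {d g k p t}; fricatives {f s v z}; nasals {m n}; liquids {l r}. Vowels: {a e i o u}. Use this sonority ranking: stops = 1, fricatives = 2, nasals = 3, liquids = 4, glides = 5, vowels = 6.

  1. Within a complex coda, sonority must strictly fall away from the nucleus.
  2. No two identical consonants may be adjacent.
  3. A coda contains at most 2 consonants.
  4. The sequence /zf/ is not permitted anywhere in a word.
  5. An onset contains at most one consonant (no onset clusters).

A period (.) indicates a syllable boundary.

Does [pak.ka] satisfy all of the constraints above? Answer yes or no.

[pak.ka] — violates constraint 2: adjacent identical consonants /kk/ → ill-formed

no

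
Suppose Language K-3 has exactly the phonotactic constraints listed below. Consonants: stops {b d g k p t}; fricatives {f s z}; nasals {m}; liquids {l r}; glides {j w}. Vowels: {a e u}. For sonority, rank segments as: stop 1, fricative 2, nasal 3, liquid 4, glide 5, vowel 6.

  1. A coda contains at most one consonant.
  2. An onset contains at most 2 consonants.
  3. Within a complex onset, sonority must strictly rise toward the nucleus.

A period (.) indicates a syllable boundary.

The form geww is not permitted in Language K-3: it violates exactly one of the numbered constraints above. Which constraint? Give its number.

geww: syllable 1 coda /ww/ has 2 consonants (> 1).
This is a violation of constraint 1: "A coda contains at most one consonant."
The remaining constraints (2, 3) are satisfied.

1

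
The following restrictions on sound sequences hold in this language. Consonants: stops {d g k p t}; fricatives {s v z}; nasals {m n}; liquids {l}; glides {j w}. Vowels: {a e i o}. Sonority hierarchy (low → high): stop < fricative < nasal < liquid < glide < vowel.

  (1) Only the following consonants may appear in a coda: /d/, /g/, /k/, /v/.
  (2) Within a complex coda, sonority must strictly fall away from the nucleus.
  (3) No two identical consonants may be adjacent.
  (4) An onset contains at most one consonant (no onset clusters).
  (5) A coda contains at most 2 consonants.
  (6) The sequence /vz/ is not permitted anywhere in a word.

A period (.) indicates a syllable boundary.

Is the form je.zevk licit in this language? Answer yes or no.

yes

je.zevk — σ1 onset /j/, coda /∅/ ok; σ2 onset /z/, coda /vk/ (2→1 falls) ok → licit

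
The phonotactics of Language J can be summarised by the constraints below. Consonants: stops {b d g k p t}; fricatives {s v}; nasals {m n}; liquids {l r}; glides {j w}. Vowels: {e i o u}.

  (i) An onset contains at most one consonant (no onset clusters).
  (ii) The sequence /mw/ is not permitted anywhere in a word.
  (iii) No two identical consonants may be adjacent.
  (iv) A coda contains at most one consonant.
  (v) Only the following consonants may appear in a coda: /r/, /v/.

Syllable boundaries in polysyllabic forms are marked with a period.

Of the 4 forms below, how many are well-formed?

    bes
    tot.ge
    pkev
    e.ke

bes — violates constraint (v): syllable 1 coda contains /s/, which is not a licensed coda consonant → ill-formed
tot.ge — violates constraint (v): syllable 1 coda contains /t/, which is not a licensed coda consonant → ill-formed
pkev — violates constraint (i): syllable 1 onset /pk/ has 2 consonants (> 1) → ill-formed
e.ke — σ1 onset /∅/, coda /∅/ ok; σ2 onset /k/, coda /∅/ ok → well-formed
Well-formed: e.ke → 1.

1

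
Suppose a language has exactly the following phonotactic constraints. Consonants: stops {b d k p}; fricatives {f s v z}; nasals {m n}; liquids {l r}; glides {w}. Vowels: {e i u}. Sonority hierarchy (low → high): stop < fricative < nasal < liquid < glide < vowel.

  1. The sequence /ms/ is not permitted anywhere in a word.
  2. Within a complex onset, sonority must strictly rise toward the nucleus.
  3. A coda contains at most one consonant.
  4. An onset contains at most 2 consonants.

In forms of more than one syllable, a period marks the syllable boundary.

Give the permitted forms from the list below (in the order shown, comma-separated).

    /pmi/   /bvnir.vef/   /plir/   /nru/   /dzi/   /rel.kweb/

/pmi/, /plir/, /nru/, /dzi/, /rel.kweb/

/pmi/ — σ1 onset /pm/ (1→3 rises), coda /∅/ ok → permitted
/bvnir.vef/ — violates constraint 4: syllable 1 onset /bvn/ has 3 consonants (> 2) → not permitted
/plir/ — σ1 onset /pl/ (1→4 rises), coda /r/ ok → permitted
/nru/ — σ1 onset /nr/ (3→4 rises), coda /∅/ ok → permitted
/dzi/ — σ1 onset /dz/ (1→2 rises), coda /∅/ ok → permitted
/rel.kweb/ — σ1 onset /r/, coda /l/ ok; σ2 onset /kw/ (1→5 rises), coda /b/ ok → permitted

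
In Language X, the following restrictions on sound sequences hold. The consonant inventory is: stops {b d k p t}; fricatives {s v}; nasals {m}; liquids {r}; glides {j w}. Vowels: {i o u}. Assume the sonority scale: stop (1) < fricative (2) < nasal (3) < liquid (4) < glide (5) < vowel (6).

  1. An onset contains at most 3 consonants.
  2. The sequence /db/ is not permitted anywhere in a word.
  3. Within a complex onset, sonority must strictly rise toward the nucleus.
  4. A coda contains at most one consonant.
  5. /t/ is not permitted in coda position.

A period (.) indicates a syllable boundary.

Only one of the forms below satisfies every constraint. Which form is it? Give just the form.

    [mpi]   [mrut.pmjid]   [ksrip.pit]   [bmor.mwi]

[bmor.mwi]

[mpi] — violates constraint 3: syllable 1 onset /mp/: /m/ (nasal, 3) → /p/ (stop, 1) does not rise → phonotactically illegal
[mrut.pmjid] — violates constraint 5: syllable 1 coda contains /t/ → phonotactically illegal
[ksrip.pit] — violates constraint 5: syllable 2 coda contains /t/ → phonotactically illegal
[bmor.mwi] — σ1 onset /bm/ (1→3 rises), coda /r/ ok; σ2 onset /mw/ (3→5 rises), coda /∅/ ok → phonotactically legal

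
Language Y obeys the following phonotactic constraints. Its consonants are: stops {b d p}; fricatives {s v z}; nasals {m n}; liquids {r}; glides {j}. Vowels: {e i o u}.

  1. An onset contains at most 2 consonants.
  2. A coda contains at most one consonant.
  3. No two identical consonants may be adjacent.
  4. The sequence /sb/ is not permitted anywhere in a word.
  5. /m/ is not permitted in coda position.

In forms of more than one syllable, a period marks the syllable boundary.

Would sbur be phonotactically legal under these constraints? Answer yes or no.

sbur — violates constraint 4: contains banned sequence /sb/ → phonotactically illegal

no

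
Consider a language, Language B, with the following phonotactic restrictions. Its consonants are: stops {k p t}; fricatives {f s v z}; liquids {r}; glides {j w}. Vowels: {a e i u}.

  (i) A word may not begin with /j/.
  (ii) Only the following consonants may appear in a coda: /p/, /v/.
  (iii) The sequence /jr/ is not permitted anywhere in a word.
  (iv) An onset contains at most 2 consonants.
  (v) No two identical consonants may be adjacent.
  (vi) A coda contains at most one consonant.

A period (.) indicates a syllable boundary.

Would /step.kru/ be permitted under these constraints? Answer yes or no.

yes

/step.kru/ — σ1 onset /st/ (2C), coda /p/ ok; σ2 onset /kr/ (2C), coda /∅/ ok → permitted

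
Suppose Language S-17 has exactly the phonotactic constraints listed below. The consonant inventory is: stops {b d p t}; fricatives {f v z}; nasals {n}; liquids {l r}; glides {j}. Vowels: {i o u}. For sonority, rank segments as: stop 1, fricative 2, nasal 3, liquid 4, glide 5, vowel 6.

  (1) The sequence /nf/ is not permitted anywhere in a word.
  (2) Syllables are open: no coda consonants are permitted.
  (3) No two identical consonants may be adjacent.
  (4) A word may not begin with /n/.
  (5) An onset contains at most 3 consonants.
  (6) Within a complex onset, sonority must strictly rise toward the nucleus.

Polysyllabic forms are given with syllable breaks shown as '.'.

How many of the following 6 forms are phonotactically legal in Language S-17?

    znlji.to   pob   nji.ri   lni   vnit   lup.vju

0

znlji.to — violates constraint 5: syllable 1 onset /znlj/ has 4 consonants (> 3) → phonotactically illegal
pob — violates constraint 2: syllable 1 coda /b/ has 1 consonant (> 0) → phonotactically illegal
nji.ri — violates constraint 4: word begins with /n/ → phonotactically illegal
lni — violates constraint 6: syllable 1 onset /ln/: /l/ (liquid, 4) → /n/ (nasal, 3) does not rise → phonotactically illegal
vnit — violates constraint 2: syllable 1 coda /t/ has 1 consonant (> 0) → phonotactically illegal
lup.vju — violates constraint 2: syllable 1 coda /p/ has 1 consonant (> 0) → phonotactically illegal
No form is phonotactically legal → 0.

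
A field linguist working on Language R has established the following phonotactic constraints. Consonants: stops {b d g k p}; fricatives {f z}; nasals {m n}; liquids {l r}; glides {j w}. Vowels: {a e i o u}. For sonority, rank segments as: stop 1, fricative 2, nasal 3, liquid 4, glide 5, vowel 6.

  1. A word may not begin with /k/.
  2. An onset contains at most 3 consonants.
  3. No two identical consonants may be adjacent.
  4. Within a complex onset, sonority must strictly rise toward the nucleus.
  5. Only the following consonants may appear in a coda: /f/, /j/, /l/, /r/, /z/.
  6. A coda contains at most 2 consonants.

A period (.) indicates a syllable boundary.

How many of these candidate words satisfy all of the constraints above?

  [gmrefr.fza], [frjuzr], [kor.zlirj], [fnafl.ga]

2

[gmrefr.fza] — violates constraint 4: syllable 2 onset /fz/: /f/ (fricative, 2) → /z/ (fricative, 2) does not rise → illicit
[frjuzr] — σ1 onset /frj/ (2→4→5 rises), coda /zr/ (2C) ok → licit
[kor.zlirj] — violates constraint 1: word begins with /k/ → illicit
[fnafl.ga] — σ1 onset /fn/ (2→3 rises), coda /fl/ (2C) ok; σ2 onset /g/, coda /∅/ ok → licit
Licit: [frjuzr], [fnafl.ga] → 2.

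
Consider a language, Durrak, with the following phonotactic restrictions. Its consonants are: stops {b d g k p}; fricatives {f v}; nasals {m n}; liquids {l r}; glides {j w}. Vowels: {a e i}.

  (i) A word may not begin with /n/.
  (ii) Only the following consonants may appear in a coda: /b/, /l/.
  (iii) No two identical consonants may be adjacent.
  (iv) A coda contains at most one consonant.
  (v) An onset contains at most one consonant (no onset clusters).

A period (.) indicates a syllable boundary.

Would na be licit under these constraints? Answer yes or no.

no

na — violates constraint (i): word begins with /n/ → illicit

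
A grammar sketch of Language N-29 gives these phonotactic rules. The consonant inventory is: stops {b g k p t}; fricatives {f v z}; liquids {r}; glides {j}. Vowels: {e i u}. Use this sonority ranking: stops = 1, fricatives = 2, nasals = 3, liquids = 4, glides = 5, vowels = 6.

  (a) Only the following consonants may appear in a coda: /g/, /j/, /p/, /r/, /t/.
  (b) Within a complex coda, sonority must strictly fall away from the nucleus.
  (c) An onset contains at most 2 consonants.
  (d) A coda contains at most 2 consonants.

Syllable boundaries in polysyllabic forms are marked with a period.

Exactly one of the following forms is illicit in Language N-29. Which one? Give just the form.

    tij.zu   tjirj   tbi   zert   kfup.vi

tjirj

tij.zu — σ1 onset /t/, coda /j/ ok; σ2 onset /z/, coda /∅/ ok → licit
tjirj — violates constraint (b): syllable 1 coda /rj/: /r/ (liquid, 4) → /j/ (glide, 5) does not fall → illicit
tbi — σ1 onset /tb/ (2C), coda /∅/ ok → licit
zert — σ1 onset /z/, coda /rt/ (4→1 falls) ok → licit
kfup.vi — σ1 onset /kf/ (2C), coda /p/ ok; σ2 onset /v/, coda /∅/ ok → licit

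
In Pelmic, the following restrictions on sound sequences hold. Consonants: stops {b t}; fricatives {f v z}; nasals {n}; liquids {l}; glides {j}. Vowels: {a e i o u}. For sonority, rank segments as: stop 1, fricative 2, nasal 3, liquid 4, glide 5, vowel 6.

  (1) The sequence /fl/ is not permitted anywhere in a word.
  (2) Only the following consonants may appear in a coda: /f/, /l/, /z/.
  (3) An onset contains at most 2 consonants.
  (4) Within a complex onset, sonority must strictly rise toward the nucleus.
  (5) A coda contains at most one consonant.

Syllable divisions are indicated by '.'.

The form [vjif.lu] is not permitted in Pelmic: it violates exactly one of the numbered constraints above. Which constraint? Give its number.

[vjif.lu]: contains banned sequence /fl/.
This is a violation of constraint 1: "The sequence /fl/ is not permitted anywhere in a word."
The remaining constraints (2, 3, 4, 5) are satisfied.

1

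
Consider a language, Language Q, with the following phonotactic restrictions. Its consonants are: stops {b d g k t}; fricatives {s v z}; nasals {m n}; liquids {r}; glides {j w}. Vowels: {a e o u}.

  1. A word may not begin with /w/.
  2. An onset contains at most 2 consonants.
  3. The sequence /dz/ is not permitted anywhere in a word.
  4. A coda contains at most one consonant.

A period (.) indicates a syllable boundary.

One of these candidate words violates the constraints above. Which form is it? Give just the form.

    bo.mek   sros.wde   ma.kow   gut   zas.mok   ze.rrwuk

bo.mek — σ1 onset /b/, coda /∅/ ok; σ2 onset /m/, coda /k/ ok → well-formed
sros.wde — σ1 onset /sr/ (2C), coda /s/ ok; σ2 onset /wd/ (2C), coda /∅/ ok → well-formed
ma.kow — σ1 onset /m/, coda /∅/ ok; σ2 onset /k/, coda /w/ ok → well-formed
gut — σ1 onset /g/, coda /t/ ok → well-formed
zas.mok — σ1 onset /z/, coda /s/ ok; σ2 onset /m/, coda /k/ ok → well-formed
ze.rrwuk — violates constraint 2: syllable 2 onset /rrw/ has 3 consonants (> 2) → ill-formed

ze.rrwuk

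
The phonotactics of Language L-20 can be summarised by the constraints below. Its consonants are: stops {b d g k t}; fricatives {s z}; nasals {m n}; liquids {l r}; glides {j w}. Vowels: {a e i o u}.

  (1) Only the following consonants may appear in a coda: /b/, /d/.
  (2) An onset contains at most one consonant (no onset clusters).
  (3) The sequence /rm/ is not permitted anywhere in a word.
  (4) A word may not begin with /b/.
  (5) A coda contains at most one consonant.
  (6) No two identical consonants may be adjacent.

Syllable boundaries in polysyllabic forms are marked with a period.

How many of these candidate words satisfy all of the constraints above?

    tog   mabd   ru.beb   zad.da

tog — violates constraint 1: syllable 1 coda contains /g/, which is not a licensed coda consonant → ill-formed
mabd — violates constraint 5: syllable 1 coda /bd/ has 2 consonants (> 1) → ill-formed
ru.beb — σ1 onset /r/, coda /∅/ ok; σ2 onset /b/, coda /b/ ok → well-formed
zad.da — violates constraint 6: adjacent identical consonants /dd/ → ill-formed
Well-formed: ru.beb → 1.

1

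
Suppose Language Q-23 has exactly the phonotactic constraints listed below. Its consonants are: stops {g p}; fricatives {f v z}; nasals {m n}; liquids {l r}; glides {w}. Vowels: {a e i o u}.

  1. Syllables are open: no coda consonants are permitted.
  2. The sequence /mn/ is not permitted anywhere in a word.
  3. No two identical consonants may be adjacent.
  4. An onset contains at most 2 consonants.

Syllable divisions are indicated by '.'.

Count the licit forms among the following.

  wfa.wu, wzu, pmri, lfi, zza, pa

4

wfa.wu — σ1 onset /wf/ (2C), coda /∅/ ok; σ2 onset /w/, coda /∅/ ok → licit
wzu — σ1 onset /wz/ (2C), coda /∅/ ok → licit
pmri — violates constraint 4: syllable 1 onset /pmr/ has 3 consonants (> 2) → illicit
lfi — σ1 onset /lf/ (2C), coda /∅/ ok → licit
zza — violates constraint 3: adjacent identical consonants /zz/ → illicit
pa — σ1 onset /p/, coda /∅/ ok → licit
Licit: wfa.wu, wzu, lfi, pa → 4.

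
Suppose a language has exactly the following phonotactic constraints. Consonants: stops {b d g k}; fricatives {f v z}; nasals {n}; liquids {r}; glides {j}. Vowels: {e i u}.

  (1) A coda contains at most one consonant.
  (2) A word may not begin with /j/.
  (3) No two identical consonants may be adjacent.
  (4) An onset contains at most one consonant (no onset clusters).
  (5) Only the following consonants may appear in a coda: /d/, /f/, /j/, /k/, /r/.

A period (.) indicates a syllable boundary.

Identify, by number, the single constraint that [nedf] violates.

[nedf]: syllable 1 coda /df/ has 2 consonants (> 1).
This is a violation of constraint 1: "A coda contains at most one consonant."
The remaining constraints (2, 3, 4, 5) are satisfied.

1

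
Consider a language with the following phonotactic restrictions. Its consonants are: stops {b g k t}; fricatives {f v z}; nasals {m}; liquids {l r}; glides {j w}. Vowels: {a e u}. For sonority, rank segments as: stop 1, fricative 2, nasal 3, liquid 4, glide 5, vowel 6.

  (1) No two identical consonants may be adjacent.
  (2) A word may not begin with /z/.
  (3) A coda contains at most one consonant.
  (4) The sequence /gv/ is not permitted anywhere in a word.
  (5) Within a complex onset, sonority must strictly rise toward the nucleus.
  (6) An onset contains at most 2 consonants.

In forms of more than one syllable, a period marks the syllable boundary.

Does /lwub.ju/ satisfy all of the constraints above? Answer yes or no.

yes

/lwub.ju/ — σ1 onset /lw/ (4→5 rises), coda /b/ ok; σ2 onset /j/, coda /∅/ ok → well-formed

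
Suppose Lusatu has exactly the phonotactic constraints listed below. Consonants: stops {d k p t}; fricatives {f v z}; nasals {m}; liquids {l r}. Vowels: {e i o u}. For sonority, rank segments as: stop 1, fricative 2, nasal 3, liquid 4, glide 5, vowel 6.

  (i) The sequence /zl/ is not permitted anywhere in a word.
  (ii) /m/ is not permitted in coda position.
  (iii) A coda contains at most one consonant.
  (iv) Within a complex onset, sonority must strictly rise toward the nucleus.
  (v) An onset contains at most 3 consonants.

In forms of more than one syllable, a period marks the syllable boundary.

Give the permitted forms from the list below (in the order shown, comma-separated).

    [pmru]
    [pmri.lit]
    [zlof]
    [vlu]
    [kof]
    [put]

[pmru], [pmri.lit], [vlu], [kof], [put]

[pmru] — σ1 onset /pmr/ (1→3→4 rises), coda /∅/ ok → permitted
[pmri.lit] — σ1 onset /pmr/ (1→3→4 rises), coda /∅/ ok; σ2 onset /l/, coda /t/ ok → permitted
[zlof] — violates constraint (i): contains banned sequence /zl/ → not permitted
[vlu] — σ1 onset /vl/ (2→4 rises), coda /∅/ ok → permitted
[kof] — σ1 onset /k/, coda /f/ ok → permitted
[put] — σ1 onset /p/, coda /t/ ok → permitted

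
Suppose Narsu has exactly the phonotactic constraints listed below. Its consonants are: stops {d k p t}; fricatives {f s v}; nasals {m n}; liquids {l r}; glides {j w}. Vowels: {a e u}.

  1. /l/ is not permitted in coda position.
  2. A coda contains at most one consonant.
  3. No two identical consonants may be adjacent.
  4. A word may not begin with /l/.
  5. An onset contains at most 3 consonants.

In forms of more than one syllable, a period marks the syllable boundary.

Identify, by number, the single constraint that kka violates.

kka: adjacent identical consonants /kk/.
This is a violation of constraint 3: "No two identical consonants may be adjacent."
The remaining constraints (1, 2, 4, 5) are satisfied.

3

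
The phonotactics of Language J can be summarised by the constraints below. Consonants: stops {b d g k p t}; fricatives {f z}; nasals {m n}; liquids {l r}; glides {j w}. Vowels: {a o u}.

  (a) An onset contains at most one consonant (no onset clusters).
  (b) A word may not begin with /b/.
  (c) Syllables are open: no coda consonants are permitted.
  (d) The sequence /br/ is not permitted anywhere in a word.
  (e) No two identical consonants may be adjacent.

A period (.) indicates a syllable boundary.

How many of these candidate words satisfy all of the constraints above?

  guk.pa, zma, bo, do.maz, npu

guk.pa — violates constraint (c): syllable 1 coda /k/ has 1 consonant (> 0) → illicit
zma — violates constraint (a): syllable 1 onset /zm/ has 2 consonants (> 1) → illicit
bo — violates constraint (b): word begins with /b/ → illicit
do.maz — violates constraint (c): syllable 2 coda /z/ has 1 consonant (> 0) → illicit
npu — violates constraint (a): syllable 1 onset /np/ has 2 consonants (> 1) → illicit
No form is licit → 0.

0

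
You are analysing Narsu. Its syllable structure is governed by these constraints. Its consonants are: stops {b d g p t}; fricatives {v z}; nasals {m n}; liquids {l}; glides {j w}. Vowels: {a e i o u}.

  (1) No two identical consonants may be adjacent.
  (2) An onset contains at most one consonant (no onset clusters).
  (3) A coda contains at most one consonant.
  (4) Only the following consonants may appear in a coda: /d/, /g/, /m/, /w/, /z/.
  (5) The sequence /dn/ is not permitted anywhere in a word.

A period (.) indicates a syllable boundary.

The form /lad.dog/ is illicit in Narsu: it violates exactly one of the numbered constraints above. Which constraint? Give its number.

/lad.dog/: adjacent identical consonants /dd/.
This is a violation of constraint 1: "No two identical consonants may be adjacent."
The remaining constraints (2, 3, 4, 5) are satisfied.

1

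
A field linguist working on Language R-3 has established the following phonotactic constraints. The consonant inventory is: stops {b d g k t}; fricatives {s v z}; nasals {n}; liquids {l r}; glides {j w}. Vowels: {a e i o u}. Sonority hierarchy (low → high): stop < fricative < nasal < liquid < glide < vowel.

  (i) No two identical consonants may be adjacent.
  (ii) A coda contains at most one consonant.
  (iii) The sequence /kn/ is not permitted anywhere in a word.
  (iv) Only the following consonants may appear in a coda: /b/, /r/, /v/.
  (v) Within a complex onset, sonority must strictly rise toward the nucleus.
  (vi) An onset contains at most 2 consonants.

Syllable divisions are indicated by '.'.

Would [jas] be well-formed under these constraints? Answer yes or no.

no

[jas] — violates constraint (iv): syllable 1 coda contains /s/, which is not a licensed coda consonant → ill-formed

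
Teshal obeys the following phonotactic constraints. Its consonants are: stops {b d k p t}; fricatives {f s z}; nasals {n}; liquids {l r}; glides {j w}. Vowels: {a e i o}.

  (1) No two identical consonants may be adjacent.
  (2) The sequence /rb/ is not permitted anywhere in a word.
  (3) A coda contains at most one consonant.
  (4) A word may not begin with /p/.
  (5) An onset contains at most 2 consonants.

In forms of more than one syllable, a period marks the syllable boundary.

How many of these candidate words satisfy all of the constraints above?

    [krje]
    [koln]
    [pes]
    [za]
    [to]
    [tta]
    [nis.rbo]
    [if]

3

[krje] — violates constraint 5: syllable 1 onset /krj/ has 3 consonants (> 2) → phonotactically illegal
[koln] — violates constraint 3: syllable 1 coda /ln/ has 2 consonants (> 1) → phonotactically illegal
[pes] — violates constraint 4: word begins with /p/ → phonotactically illegal
[za] — σ1 onset /z/, coda /∅/ ok → phonotactically legal
[to] — σ1 onset /t/, coda /∅/ ok → phonotactically legal
[tta] — violates constraint 1: adjacent identical consonants /tt/ → phonotactically illegal
[nis.rbo] — violates constraint 2: contains banned sequence /rb/ → phonotactically illegal
[if] — σ1 onset /∅/, coda /f/ ok → phonotactically legal
Phonotactically legal: [za], [to], [if] → 3.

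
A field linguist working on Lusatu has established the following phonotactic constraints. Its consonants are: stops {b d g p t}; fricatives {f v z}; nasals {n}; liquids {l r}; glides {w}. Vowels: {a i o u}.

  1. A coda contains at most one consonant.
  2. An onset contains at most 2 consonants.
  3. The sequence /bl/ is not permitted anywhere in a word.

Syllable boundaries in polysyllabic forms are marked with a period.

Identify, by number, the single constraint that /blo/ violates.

3

/blo/: contains banned sequence /bl/.
This is a violation of constraint 3: "The sequence /bl/ is not permitted anywhere in a word."
The remaining constraints (1, 2) are satisfied.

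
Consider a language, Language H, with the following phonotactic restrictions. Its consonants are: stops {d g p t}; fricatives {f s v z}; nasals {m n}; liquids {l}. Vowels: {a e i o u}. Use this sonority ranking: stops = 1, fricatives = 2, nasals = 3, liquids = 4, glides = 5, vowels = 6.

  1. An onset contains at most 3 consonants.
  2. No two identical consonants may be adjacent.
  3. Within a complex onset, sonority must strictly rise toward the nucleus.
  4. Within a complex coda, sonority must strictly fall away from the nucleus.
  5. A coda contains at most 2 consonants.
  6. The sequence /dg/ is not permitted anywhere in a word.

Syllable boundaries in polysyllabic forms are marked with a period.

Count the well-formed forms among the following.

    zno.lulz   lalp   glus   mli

zno.lulz — σ1 onset /zn/ (2→3 rises), coda /∅/ ok; σ2 onset /l/, coda /lz/ (4→2 falls) ok → well-formed
lalp — σ1 onset /l/, coda /lp/ (4→1 falls) ok → well-formed
glus — σ1 onset /gl/ (1→4 rises), coda /s/ ok → well-formed
mli — σ1 onset /ml/ (3→4 rises), coda /∅/ ok → well-formed
Well-formed: zno.lulz, lalp, glus, mli → 4.

4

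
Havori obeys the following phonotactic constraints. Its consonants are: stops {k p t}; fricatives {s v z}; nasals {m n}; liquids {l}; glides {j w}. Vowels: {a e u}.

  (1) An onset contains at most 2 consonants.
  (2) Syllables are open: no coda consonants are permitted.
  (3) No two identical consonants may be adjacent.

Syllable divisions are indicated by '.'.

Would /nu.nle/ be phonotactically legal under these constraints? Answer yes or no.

/nu.nle/ — σ1 onset /n/, coda /∅/ ok; σ2 onset /nl/ (2C), coda /∅/ ok → phonotactically legal

yes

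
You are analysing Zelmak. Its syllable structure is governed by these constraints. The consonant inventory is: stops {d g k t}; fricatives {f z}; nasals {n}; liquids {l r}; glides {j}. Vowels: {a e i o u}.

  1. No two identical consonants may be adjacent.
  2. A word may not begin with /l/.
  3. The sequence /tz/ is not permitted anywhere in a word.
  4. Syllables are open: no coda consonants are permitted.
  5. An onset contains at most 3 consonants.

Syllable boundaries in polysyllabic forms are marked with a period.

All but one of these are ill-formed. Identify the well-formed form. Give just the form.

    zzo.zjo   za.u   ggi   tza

zzo.zjo — violates constraint 1: adjacent identical consonants /zz/ → ill-formed
za.u — σ1 onset /z/, coda /∅/ ok; σ2 onset /∅/, coda /∅/ ok → well-formed
ggi — violates constraint 1: adjacent identical consonants /gg/ → ill-formed
tza — violates constraint 3: contains banned sequence /tz/ → ill-formed

za.u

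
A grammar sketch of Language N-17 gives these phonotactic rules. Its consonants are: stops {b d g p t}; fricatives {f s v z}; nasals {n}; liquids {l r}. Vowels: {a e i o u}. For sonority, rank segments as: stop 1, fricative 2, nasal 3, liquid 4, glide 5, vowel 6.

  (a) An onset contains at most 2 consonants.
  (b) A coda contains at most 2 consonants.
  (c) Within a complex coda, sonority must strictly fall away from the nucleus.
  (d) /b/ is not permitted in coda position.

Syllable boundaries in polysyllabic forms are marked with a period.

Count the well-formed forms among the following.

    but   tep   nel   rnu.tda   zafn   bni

5

but — σ1 onset /b/, coda /t/ ok → well-formed
tep — σ1 onset /t/, coda /p/ ok → well-formed
nel — σ1 onset /n/, coda /l/ ok → well-formed
rnu.tda — σ1 onset /rn/ (2C), coda /∅/ ok; σ2 onset /td/ (2C), coda /∅/ ok → well-formed
zafn — violates constraint (c): syllable 1 coda /fn/: /f/ (fricative, 2) → /n/ (nasal, 3) does not fall → ill-formed
bni — σ1 onset /bn/ (2C), coda /∅/ ok → well-formed
Well-formed: but, tep, nel, rnu.tda, bni → 5.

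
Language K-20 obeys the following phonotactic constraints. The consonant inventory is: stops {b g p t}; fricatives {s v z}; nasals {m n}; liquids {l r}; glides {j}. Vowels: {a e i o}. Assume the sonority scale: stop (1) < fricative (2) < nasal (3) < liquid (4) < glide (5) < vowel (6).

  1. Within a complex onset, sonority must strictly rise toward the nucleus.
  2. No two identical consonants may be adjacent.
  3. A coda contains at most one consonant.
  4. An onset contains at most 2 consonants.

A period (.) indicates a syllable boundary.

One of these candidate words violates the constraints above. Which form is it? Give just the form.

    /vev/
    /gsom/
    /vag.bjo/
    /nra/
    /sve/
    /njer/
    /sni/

/sve/

/vev/ — σ1 onset /v/, coda /v/ ok → licit
/gsom/ — σ1 onset /gs/ (1→2 rises), coda /m/ ok → licit
/vag.bjo/ — σ1 onset /v/, coda /g/ ok; σ2 onset /bj/ (1→5 rises), coda /∅/ ok → licit
/nra/ — σ1 onset /nr/ (3→4 rises), coda /∅/ ok → licit
/sve/ — violates constraint 1: syllable 1 onset /sv/: /s/ (fricative, 2) → /v/ (fricative, 2) does not rise → illicit
/njer/ — σ1 onset /nj/ (3→5 rises), coda /r/ ok → licit
/sni/ — σ1 onset /sn/ (2→3 rises), coda /∅/ ok → licit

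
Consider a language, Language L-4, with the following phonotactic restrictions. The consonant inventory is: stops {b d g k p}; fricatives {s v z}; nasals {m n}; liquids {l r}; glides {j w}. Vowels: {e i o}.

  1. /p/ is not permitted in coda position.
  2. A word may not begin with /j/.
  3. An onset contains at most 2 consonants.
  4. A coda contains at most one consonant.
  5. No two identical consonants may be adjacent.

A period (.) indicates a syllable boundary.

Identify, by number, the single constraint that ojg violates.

4

ojg: syllable 1 coda /jg/ has 2 consonants (> 1).
This is a violation of constraint 4: "A coda contains at most one consonant."
The remaining constraints (1, 2, 3, 5) are satisfied.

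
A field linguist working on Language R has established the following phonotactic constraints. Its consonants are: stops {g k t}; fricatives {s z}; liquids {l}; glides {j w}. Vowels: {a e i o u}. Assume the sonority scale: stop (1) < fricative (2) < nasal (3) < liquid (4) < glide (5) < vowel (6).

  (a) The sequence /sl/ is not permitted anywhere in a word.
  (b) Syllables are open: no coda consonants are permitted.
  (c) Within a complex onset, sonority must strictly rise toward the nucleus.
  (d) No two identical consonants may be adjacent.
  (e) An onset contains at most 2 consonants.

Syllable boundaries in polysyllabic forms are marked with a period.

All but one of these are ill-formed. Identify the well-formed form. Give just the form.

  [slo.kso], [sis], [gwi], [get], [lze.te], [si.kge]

[slo.kso] — violates constraint (a): contains banned sequence /sl/ → ill-formed
[sis] — violates constraint (b): syllable 1 coda /s/ has 1 consonant (> 0) → ill-formed
[gwi] — σ1 onset /gw/ (1→5 rises), coda /∅/ ok → well-formed
[get] — violates constraint (b): syllable 1 coda /t/ has 1 consonant (> 0) → ill-formed
[lze.te] — violates constraint (c): syllable 1 onset /lz/: /l/ (liquid, 4) → /z/ (fricative, 2) does not rise → ill-formed
[si.kge] — violates constraint (c): syllable 2 onset /kg/: /k/ (stop, 1) → /g/ (stop, 1) does not rise → ill-formed

[gwi]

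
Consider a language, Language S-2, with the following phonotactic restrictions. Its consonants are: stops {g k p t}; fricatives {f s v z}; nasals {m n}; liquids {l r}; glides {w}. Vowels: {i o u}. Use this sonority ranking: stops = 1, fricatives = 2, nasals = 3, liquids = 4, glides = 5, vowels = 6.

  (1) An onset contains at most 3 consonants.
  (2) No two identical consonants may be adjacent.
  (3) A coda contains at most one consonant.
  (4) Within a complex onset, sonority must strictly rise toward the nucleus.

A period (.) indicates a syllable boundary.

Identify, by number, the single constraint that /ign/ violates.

/ign/: syllable 1 coda /gn/ has 2 consonants (> 1).
This is a violation of constraint 3: "A coda contains at most one consonant."
The remaining constraints (1, 2, 4) are satisfied.

3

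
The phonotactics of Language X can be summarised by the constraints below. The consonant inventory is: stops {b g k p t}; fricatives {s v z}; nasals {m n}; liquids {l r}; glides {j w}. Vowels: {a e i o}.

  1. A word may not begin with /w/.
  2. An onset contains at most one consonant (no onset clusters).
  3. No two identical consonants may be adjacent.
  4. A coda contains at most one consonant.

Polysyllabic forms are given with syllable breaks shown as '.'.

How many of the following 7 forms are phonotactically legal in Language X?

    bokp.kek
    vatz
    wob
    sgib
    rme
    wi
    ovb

bokp.kek — violates constraint 4: syllable 1 coda /kp/ has 2 consonants (> 1) → phonotactically illegal
vatz — violates constraint 4: syllable 1 coda /tz/ has 2 consonants (> 1) → phonotactically illegal
wob — violates constraint 1: word begins with /w/ → phonotactically illegal
sgib — violates constraint 2: syllable 1 onset /sg/ has 2 consonants (> 1) → phonotactically illegal
rme — violates constraint 2: syllable 1 onset /rm/ has 2 consonants (> 1) → phonotactically illegal
wi — violates constraint 1: word begins with /w/ → phonotactically illegal
ovb — violates constraint 4: syllable 1 coda /vb/ has 2 consonants (> 1) → phonotactically illegal
No form is phonotactically legal → 0.

0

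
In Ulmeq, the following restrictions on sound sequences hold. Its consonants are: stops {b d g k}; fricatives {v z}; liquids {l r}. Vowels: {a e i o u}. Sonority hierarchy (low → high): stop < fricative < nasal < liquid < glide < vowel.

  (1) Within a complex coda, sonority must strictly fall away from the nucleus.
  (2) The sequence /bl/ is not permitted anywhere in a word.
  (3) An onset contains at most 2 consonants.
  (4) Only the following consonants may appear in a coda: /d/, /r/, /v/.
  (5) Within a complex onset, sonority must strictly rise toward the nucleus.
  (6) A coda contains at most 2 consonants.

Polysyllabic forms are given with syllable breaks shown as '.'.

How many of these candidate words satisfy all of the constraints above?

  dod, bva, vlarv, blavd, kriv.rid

dod — σ1 onset /d/, coda /d/ ok → well-formed
bva — σ1 onset /bv/ (1→2 rises), coda /∅/ ok → well-formed
vlarv — σ1 onset /vl/ (2→4 rises), coda /rv/ (4→2 falls) ok → well-formed
blavd — violates constraint 2: contains banned sequence /bl/ → ill-formed
kriv.rid — σ1 onset /kr/ (1→4 rises), coda /v/ ok; σ2 onset /r/, coda /d/ ok → well-formed
Well-formed: dod, bva, vlarv, kriv.rid → 4.

4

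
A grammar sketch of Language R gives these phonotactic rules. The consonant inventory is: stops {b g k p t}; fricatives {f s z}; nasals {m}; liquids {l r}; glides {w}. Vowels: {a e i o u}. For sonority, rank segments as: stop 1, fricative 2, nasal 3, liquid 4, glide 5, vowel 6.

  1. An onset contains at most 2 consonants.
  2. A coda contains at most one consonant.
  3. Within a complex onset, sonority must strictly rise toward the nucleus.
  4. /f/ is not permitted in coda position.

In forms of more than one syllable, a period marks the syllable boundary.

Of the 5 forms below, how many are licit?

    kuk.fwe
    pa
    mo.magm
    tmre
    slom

3

kuk.fwe — σ1 onset /k/, coda /k/ ok; σ2 onset /fw/ (2→5 rises), coda /∅/ ok → licit
pa — σ1 onset /p/, coda /∅/ ok → licit
mo.magm — violates constraint 2: syllable 2 coda /gm/ has 2 consonants (> 1) → illicit
tmre — violates constraint 1: syllable 1 onset /tmr/ has 3 consonants (> 2) → illicit
slom — σ1 onset /sl/ (2→4 rises), coda /m/ ok → licit
Licit: kuk.fwe, pa, slom → 3.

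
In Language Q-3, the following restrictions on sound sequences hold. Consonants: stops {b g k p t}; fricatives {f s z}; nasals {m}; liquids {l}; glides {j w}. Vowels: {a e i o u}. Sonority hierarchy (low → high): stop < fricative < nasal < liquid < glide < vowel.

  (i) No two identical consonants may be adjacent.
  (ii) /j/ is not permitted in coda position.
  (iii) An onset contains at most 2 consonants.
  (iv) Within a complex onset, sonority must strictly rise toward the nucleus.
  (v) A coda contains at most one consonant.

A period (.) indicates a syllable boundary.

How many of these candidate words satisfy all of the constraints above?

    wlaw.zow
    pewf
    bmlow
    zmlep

0

wlaw.zow — violates constraint (iv): syllable 1 onset /wl/: /w/ (glide, 5) → /l/ (liquid, 4) does not rise → illicit
pewf — violates constraint (v): syllable 1 coda /wf/ has 2 consonants (> 1) → illicit
bmlow — violates constraint (iii): syllable 1 onset /bml/ has 3 consonants (> 2) → illicit
zmlep — violates constraint (iii): syllable 1 onset /zml/ has 3 consonants (> 2) → illicit
No form is licit → 0.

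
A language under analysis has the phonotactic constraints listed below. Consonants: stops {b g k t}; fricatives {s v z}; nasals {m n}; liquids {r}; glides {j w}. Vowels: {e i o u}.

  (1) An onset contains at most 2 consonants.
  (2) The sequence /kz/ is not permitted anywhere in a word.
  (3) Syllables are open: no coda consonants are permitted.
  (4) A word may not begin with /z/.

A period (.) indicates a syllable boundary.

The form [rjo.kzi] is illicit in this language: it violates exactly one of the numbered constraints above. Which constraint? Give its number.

2

[rjo.kzi]: contains banned sequence /kz/.
This is a violation of constraint 2: "The sequence /kz/ is not permitted anywhere in a word."
The remaining constraints (1, 3, 4) are satisfied.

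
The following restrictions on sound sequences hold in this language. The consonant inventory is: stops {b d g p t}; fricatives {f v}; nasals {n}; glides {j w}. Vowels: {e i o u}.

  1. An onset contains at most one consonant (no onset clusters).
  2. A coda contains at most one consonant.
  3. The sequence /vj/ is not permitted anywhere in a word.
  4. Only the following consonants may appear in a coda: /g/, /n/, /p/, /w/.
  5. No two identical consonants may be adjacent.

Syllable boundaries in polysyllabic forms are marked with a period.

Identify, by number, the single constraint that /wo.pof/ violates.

4

/wo.pof/: syllable 2 coda contains /f/, which is not a licensed coda consonant.
This is a violation of constraint 4: "Only the following consonants may appear in a coda: /g/, /n/, /p/, /w/."
The remaining constraints (1, 2, 3, 5) are satisfied.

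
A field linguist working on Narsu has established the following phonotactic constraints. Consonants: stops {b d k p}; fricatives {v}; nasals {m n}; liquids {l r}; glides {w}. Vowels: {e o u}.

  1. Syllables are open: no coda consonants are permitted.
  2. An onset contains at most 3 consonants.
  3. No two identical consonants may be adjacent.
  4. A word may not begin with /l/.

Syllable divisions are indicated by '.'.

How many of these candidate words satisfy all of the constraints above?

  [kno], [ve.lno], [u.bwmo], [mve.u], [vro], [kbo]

6

[kno] — σ1 onset /kn/ (2C), coda /∅/ ok → phonotactically legal
[ve.lno] — σ1 onset /v/, coda /∅/ ok; σ2 onset /ln/ (2C), coda /∅/ ok → phonotactically legal
[u.bwmo] — σ1 onset /∅/, coda /∅/ ok; σ2 onset /bwm/ (3C), coda /∅/ ok → phonotactically legal
[mve.u] — σ1 onset /mv/ (2C), coda /∅/ ok; σ2 onset /∅/, coda /∅/ ok → phonotactically legal
[vro] — σ1 onset /vr/ (2C), coda /∅/ ok → phonotactically legal
[kbo] — σ1 onset /kb/ (2C), coda /∅/ ok → phonotactically legal
Phonotactically legal: [kno], [ve.lno], [u.bwmo], [mve.u], [vro], [kbo] → 6.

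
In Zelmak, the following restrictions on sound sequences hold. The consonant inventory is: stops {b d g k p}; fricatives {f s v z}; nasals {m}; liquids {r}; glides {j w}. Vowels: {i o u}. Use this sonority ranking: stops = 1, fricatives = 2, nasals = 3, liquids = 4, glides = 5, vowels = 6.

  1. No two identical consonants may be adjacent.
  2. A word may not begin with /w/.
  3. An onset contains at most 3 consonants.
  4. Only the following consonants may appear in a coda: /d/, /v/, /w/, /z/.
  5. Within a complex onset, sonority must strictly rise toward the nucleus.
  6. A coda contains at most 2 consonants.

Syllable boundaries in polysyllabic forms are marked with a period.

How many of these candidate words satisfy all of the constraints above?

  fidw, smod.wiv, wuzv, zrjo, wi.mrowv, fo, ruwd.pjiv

5

fidw — σ1 onset /f/, coda /dw/ (2C) ok → licit
smod.wiv — σ1 onset /sm/ (2→3 rises), coda /d/ ok; σ2 onset /w/, coda /v/ ok → licit
wuzv — violates constraint 2: word begins with /w/ → illicit
zrjo — σ1 onset /zrj/ (2→4→5 rises), coda /∅/ ok → licit
wi.mrowv — violates constraint 2: word begins with /w/ → illicit
fo — σ1 onset /f/, coda /∅/ ok → licit
ruwd.pjiv — σ1 onset /r/, coda /wd/ (2C) ok; σ2 onset /pj/ (1→5 rises), coda /v/ ok → licit
Licit: fidw, smod.wiv, zrjo, fo, ruwd.pjiv → 5.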